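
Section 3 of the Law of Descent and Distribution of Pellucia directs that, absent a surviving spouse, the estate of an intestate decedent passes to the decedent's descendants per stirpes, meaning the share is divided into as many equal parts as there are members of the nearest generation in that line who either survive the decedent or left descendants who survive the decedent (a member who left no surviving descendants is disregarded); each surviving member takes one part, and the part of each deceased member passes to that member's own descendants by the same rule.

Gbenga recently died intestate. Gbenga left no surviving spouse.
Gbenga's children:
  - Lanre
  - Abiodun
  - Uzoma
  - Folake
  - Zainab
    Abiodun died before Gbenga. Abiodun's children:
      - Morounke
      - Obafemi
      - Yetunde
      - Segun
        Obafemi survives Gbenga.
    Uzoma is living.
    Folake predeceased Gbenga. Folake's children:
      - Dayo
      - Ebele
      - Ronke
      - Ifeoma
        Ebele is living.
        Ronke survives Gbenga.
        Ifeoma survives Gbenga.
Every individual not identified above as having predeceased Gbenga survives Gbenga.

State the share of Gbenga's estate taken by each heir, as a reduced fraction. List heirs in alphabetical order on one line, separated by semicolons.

There is no surviving spouse, so the entire estate passes to Gbenga's descendants per stirpes.
The estate is divided into 5 equal shares of 1/5 among Lanre, Abiodun, Uzoma, Folake, Zainab.
Lanre is living and takes 1/5.
Abiodun predeceased; the 1/5 allotted to Abiodun's branch passes to Abiodun's issue by representation.
The 1/5 is divided into 4 equal shares of 1/20 among Morounke, Obafemi, Yetunde, Segun.
Morounke is living and takes 1/20.
Obafemi is living and takes 1/20.
Yetunde is living and takes 1/20.
Segun is living and takes 1/20.
Uzoma is living and takes 1/5.
Folake predeceased; the 1/5 allotted to Folake's branch passes to Folake's issue by representation.
The 1/5 is divided into 4 equal shares of 1/20 among Dayo, Ebele, Ronke, Ifeoma.
Dayo is living and takes 1/20.
Ebele is living and takes 1/20.
Ronke is living and takes 1/20.
Ifeoma is living and takes 1/20.
Zainab is living and takes 1/5.

Dayo 1/20; Ebele 1/20; Ifeoma 1/20; Lanre 1/5; Morounke 1/20; Obafemi 1/20; Ronke 1/20; Segun 1/20; Uzoma 1/5; Yetunde 1/20; Zainab 1/5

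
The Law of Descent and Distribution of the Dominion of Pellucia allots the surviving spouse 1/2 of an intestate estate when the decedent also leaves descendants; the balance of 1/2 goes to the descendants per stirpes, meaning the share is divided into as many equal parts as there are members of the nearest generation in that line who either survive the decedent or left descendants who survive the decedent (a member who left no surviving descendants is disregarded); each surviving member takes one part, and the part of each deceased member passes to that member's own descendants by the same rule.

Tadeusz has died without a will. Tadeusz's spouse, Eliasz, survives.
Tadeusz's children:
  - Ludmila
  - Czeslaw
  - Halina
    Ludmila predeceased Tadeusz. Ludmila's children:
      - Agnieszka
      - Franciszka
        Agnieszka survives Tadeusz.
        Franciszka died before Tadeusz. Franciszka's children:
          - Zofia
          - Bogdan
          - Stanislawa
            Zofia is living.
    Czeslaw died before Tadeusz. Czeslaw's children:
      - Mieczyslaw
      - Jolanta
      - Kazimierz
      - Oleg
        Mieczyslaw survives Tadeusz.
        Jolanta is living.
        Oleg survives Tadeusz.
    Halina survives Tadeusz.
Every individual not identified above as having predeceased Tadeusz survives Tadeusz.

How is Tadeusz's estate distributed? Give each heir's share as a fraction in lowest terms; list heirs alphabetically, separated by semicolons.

Agnieszka 1/12; Bogdan 1/36; Eliasz 1/2; Halina 1/6; Jolanta 1/24; Kazimierz 1/24; Mieczyslaw 1/24; Oleg 1/24; Stanislawa 1/36; Zofia 1/36

Eliasz, as surviving spouse, takes 1/2.
The remaining 1/2 passes to Tadeusz's descendants per stirpes.
The 1/2 is divided into 3 equal shares of 1/6 among Ludmila, Czeslaw, Halina.
Ludmila predeceased; the 1/6 allotted to Ludmila's branch passes to Ludmila's issue by representation.
The 1/6 is divided into 2 equal shares of 1/12 among Agnieszka, Franciszka.
Agnieszka is living and takes 1/12.
Franciszka predeceased; the 1/12 allotted to Franciszka's branch passes to Franciszka's issue by representation.
The 1/12 is divided into 3 equal shares of 1/36 among Zofia, Bogdan, Stanislawa.
Zofia is living and takes 1/36.
Bogdan is living and takes 1/36.
Stanislawa is living and takes 1/36.
Czeslaw predeceased; the 1/6 allotted to Czeslaw's branch passes to Czeslaw's issue by representation.
The 1/6 is divided into 4 equal shares of 1/24 among Mieczyslaw, Jolanta, Kazimierz, Oleg.
Mieczyslaw is living and takes 1/24.
Jolanta is living and takes 1/24.
Kazimierz is living and takes 1/24.
Oleg is living and takes 1/24.
Halina is living and takes 1/6.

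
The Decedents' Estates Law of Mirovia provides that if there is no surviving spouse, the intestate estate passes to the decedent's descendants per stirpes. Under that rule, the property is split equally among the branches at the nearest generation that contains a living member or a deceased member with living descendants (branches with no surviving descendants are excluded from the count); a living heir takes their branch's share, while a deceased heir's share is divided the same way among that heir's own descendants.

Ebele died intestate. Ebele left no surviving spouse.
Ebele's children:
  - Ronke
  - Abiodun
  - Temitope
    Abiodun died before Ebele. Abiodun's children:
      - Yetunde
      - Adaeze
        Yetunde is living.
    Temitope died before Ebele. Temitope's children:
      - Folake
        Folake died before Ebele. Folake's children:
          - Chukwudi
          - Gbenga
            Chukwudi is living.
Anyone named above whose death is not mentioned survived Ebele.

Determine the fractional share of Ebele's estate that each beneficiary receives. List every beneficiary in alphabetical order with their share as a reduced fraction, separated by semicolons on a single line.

There is no surviving spouse, so the entire estate passes to Ebele's descendants per stirpes.
The estate is divided into 3 equal shares of 1/3 among Ronke, Abiodun, Temitope.
Ronke is living and takes 1/3.
Abiodun predeceased; the 1/3 allotted to Abiodun's branch passes to Abiodun's issue by representation.
The 1/3 is divided into 2 equal shares of 1/6 among Yetunde, Adaeze.
Yetunde is living and takes 1/6.
Adaeze is living and takes 1/6.
Temitope predeceased; the 1/3 allotted to Temitope's branch passes to Temitope's issue by representation.
Folake's line is the sole branch at this level, so the full 1/3 passes to Folake's issue by representation.
The 1/3 is divided into 2 equal shares of 1/6 among Chukwudi, Gbenga.
Chukwudi is living and takes 1/6.
Gbenga is living and takes 1/6.

Adaeze 1/6; Chukwudi 1/6; Gbenga 1/6; Ronke 1/3; Yetunde 1/6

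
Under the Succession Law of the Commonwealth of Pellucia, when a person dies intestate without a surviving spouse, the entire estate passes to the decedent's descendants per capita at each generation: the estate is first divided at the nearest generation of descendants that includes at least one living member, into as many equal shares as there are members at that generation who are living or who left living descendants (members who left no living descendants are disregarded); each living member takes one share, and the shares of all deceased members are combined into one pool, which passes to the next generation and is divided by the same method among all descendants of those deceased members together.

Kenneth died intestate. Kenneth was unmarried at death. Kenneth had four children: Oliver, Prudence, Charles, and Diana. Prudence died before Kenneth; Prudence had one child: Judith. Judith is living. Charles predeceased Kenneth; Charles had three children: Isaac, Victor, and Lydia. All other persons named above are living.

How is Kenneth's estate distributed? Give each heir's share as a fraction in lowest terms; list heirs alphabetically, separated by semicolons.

There is no surviving spouse, so the entire estate passes to Kenneth's descendants per capita at each generation.
At generation 1 (Oliver, Prudence, Charles, Diana) there are 4 shares of (1)/4 = 1/4 each.
Living: Oliver and Diana — each takes 1/4.
Deceased: Prudence and Charles. Their combined 1/2 is pooled and carried to generation 2.
At generation 2 (Judith, Isaac, Victor, Lydia) there are 4 shares of (1/2)/4 = 1/8 each.
Living: Judith, Isaac, Victor, and Lydia — each takes 1/8.

Diana 1/4; Isaac 1/8; Judith 1/8; Lydia 1/8; Oliver 1/4; Victor 1/8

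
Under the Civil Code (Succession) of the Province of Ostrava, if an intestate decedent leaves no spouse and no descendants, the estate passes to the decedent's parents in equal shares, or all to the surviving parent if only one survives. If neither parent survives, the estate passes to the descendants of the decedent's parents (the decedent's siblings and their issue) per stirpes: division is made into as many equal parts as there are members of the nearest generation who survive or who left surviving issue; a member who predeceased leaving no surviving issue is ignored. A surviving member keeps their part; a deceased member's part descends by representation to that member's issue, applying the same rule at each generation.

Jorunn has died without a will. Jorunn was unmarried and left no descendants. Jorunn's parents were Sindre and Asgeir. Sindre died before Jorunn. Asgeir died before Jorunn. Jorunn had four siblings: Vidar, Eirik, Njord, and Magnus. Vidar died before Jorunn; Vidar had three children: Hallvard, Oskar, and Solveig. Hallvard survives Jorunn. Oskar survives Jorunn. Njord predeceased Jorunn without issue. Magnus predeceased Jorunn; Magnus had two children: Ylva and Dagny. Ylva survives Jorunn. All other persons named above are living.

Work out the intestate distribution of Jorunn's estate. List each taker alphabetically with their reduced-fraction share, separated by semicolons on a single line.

Dagny 1/6; Eirik 1/3; Hallvard 1/9; Oskar 1/9; Solveig 1/9; Ylva 1/6

Neither parent survives and there are no descendants, so the estate passes to Jorunn's siblings and their issue per stirpes.
Njord left no surviving issue, so that branch lapses and is disregarded.
The estate is divided into 3 equal shares of 1/3 among Vidar, Eirik, Magnus.
Vidar predeceased; the 1/3 allotted to Vidar's branch passes to Vidar's issue by representation.
The 1/3 is divided into 3 equal shares of 1/9 among Hallvard, Oskar, Solveig.
Hallvard is living and takes 1/9.
Oskar is living and takes 1/9.
Solveig is living and takes 1/9.
Eirik is living and takes 1/3.
Magnus predeceased; the 1/3 allotted to Magnus's branch passes to Magnus's issue by representation.
The 1/3 is divided into 2 equal shares of 1/6 among Ylva, Dagny.
Ylva is living and takes 1/6.
Dagny is living and takes 1/6.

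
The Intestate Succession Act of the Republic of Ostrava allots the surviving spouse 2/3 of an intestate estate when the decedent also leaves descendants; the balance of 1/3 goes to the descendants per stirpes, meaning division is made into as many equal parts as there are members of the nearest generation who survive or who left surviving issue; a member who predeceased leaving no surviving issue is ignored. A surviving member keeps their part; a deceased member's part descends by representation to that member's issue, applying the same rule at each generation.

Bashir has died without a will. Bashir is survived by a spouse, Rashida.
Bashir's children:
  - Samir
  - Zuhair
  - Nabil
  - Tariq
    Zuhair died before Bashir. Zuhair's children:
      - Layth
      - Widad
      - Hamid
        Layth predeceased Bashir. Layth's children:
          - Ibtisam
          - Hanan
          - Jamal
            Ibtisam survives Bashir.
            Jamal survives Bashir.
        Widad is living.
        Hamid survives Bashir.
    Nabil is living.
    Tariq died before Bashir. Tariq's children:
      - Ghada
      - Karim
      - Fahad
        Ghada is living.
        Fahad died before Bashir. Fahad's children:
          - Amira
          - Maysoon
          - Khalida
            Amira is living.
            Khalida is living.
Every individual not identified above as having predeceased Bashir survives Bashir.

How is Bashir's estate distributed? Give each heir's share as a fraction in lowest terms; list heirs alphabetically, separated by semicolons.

Rashida, as surviving spouse, takes 2/3.
The remaining 1/3 passes to Bashir's descendants per stirpes.
The 1/3 is divided into 4 equal shares of 1/12 among Samir, Zuhair, Nabil, Tariq.
Samir is living and takes 1/12.
Zuhair predeceased; the 1/12 allotted to Zuhair's branch passes to Zuhair's issue by representation.
The 1/12 is divided into 3 equal shares of 1/36 among Layth, Widad, Hamid.
Layth predeceased; the 1/36 allotted to Layth's branch passes to Layth's issue by representation.
The 1/36 is divided into 3 equal shares of 1/108 among Ibtisam, Hanan, Jamal.
Ibtisam is living and takes 1/108.
Hanan is living and takes 1/108.
Jamal is living and takes 1/108.
Widad is living and takes 1/36.
Hamid is living and takes 1/36.
Nabil is living and takes 1/12.
Tariq predeceased; the 1/12 allotted to Tariq's branch passes to Tariq's issue by representation.
The 1/12 is divided into 3 equal shares of 1/36 among Ghada, Karim, Fahad.
Ghada is living and takes 1/36.
Karim is living and takes 1/36.
Fahad predeceased; the 1/36 allotted to Fahad's branch passes to Fahad's issue by representation.
The 1/36 is divided into 3 equal shares of 1/108 among Amira, Maysoon, Khalida.
Amira is living and takes 1/108.
Maysoon is living and takes 1/108.
Khalida is living and takes 1/108.

Amira 1/108; Ghada 1/36; Hamid 1/36; Hanan 1/108; Ibtisam 1/108; Jamal 1/108; Karim 1/36; Khalida 1/108; Maysoon 1/108; Nabil 1/12; Rashida 2/3; Samir 1/12; Widad 1/36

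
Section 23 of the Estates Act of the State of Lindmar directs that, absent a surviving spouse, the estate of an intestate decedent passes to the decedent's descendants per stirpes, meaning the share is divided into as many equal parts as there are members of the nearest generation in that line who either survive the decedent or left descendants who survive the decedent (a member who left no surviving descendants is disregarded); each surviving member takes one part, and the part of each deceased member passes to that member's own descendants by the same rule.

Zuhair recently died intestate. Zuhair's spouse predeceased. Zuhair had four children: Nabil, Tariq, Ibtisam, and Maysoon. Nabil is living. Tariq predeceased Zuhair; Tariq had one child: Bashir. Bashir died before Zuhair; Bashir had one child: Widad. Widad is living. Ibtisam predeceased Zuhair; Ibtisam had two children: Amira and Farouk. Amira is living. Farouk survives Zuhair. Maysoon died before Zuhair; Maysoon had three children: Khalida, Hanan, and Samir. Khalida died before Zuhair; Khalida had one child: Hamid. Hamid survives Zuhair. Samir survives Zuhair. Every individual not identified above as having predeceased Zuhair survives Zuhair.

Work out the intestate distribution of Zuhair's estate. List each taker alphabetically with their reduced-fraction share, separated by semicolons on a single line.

Amira 1/8; Farouk 1/8; Hamid 1/12; Hanan 1/12; Nabil 1/4; Samir 1/12; Widad 1/4

There is no surviving spouse, so the entire estate passes to Zuhair's descendants per stirpes.
The estate is divided into 4 equal shares of 1/4 among Nabil, Tariq, Ibtisam, Maysoon.
Nabil is living and takes 1/4.
Tariq predeceased; the 1/4 allotted to Tariq's branch passes to Tariq's issue by representation.
Bashir's line is the sole branch at this level, so the full 1/4 passes to Bashir's issue by representation.
Widad is the sole taker at this level and receives the full 1/4.
Ibtisam predeceased; the 1/4 allotted to Ibtisam's branch passes to Ibtisam's issue by representation.
The 1/4 is divided into 2 equal shares of 1/8 among Amira, Farouk.
Amira is living and takes 1/8.
Farouk is living and takes 1/8.
Maysoon predeceased; the 1/4 allotted to Maysoon's branch passes to Maysoon's issue by representation.
The 1/4 is divided into 3 equal shares of 1/12 among Khalida, Hanan, Samir.
Khalida predeceased; the 1/12 allotted to Khalida's branch passes to Khalida's issue by representation.
Hamid is the sole taker at this level and receives the full 1/12.
Hanan is living and takes 1/12.
Samir is living and takes 1/12.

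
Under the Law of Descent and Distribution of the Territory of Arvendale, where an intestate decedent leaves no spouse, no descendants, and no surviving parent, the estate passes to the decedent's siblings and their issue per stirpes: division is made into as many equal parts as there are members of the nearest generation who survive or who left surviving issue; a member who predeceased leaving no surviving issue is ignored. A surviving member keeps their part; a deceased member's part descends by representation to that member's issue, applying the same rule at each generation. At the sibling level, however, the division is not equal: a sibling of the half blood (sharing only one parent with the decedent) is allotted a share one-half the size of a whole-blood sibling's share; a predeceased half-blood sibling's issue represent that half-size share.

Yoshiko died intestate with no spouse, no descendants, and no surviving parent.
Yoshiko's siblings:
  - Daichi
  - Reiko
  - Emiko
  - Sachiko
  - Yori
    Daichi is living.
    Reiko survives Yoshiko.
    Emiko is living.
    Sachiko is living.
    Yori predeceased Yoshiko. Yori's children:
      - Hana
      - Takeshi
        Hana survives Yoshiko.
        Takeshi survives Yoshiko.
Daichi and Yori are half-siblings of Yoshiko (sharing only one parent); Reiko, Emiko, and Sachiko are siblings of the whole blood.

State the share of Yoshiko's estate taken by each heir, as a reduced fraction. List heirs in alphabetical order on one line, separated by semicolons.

Daichi 1/8; Emiko 1/4; Hana 1/16; Reiko 1/4; Sachiko 1/4; Takeshi 1/16

No spouse, descendants, or parent survives, so the estate passes to Yoshiko's siblings per stirpes.
Half-blood siblings count for one-half the weight of whole-blood siblings at the initial division.
Dividing 1 in proportion to weights (total weight 4): Daichi (weight 1/2) → 1/8; Reiko (weight 1) → 1/4; Emiko (weight 1) → 1/4; Sachiko (weight 1) → 1/4; Yori (weight 1/2) → 1/8.
Daichi is living and takes 1/8.
Reiko is living and takes 1/4.
Emiko is living and takes 1/4.
Sachiko is living and takes 1/4.
Yori predeceased; the 1/8 allotted to Yori's branch passes to Yori's issue by representation.
The 1/8 is divided into 2 equal shares of 1/16 among Hana, Takeshi.
Hana is living and takes 1/16.
Takeshi is living and takes 1/16.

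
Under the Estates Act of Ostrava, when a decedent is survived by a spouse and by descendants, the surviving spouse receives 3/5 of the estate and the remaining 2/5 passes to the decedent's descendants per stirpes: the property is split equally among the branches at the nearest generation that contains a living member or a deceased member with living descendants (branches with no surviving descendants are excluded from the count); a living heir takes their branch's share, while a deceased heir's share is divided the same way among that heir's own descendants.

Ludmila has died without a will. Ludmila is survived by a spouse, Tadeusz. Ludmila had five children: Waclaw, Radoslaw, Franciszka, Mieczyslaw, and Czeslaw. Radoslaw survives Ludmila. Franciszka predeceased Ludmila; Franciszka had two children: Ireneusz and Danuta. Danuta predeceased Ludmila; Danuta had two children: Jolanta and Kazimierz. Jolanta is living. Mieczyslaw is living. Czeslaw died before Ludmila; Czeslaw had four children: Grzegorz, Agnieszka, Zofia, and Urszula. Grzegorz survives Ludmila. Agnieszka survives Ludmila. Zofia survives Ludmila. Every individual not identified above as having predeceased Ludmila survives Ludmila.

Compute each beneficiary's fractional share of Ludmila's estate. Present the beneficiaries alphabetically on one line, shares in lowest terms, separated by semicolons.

Agnieszka 1/50; Grzegorz 1/50; Ireneusz 1/25; Jolanta 1/50; Kazimierz 1/50; Mieczyslaw 2/25; Radoslaw 2/25; Tadeusz 3/5; Urszula 1/50; Waclaw 2/25; Zofia 1/50

Tadeusz, as surviving spouse, takes 3/5.
The remaining 2/5 passes to Ludmila's descendants per stirpes.
The 2/5 is divided into 5 equal shares of 2/25 among Waclaw, Radoslaw, Franciszka, Mieczyslaw, Czeslaw.
Waclaw is living and takes 2/25.
Radoslaw is living and takes 2/25.
Franciszka predeceased; the 2/25 allotted to Franciszka's branch passes to Franciszka's issue by representation.
The 2/25 is divided into 2 equal shares of 1/25 among Ireneusz, Danuta.
Ireneusz is living and takes 1/25.
Danuta predeceased; the 1/25 allotted to Danuta's branch passes to Danuta's issue by representation.
The 1/25 is divided into 2 equal shares of 1/50 among Jolanta, Kazimierz.
Jolanta is living and takes 1/50.
Kazimierz is living and takes 1/50.
Mieczyslaw is living and takes 2/25.
Czeslaw predeceased; the 2/25 allotted to Czeslaw's branch passes to Czeslaw's issue by representation.
The 2/25 is divided into 4 equal shares of 1/50 among Grzegorz, Agnieszka, Zofia, Urszula.
Grzegorz is living and takes 1/50.
Agnieszka is living and takes 1/50.
Zofia is living and takes 1/50.
Urszula is living and takes 1/50.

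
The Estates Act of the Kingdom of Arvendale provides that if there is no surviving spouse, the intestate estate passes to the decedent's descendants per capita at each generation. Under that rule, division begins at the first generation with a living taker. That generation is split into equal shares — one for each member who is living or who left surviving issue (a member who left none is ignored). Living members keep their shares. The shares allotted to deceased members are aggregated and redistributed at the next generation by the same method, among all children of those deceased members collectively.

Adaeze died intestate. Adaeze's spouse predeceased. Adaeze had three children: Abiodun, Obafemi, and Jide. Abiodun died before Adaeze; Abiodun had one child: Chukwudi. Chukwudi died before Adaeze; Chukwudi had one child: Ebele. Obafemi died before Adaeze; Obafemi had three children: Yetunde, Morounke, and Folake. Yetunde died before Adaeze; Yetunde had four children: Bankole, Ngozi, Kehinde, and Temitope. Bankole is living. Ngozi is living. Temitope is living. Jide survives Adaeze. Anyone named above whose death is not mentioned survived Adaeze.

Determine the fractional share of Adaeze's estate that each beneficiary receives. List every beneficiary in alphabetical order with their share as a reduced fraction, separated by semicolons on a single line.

There is no surviving spouse, so the entire estate passes to Adaeze's descendants per capita at each generation.
At generation 1 (Abiodun, Obafemi, Jide) there are 3 shares of (1)/3 = 1/3 each.
Living: Jide — each takes 1/3.
Deceased: Abiodun and Obafemi. Their combined 2/3 is pooled and carried to generation 2.
At generation 2 (Chukwudi, Yetunde, Morounke, Folake) there are 4 shares of (2/3)/4 = 1/6 each.
Living: Morounke and Folake — each takes 1/6.
Deceased: Chukwudi and Yetunde. Their combined 1/3 is pooled and carried to generation 3.
At generation 3 (Ebele, Bankole, Ngozi, Kehinde, Temitope) there are 5 shares of (1/3)/5 = 1/15 each.
Living: Ebele, Bankole, Ngozi, Kehinde, and Temitope — each takes 1/15.

Bankole 1/15; Ebele 1/15; Folake 1/6; Jide 1/3; Kehinde 1/15; Morounke 1/6; Ngozi 1/15; Temitope 1/15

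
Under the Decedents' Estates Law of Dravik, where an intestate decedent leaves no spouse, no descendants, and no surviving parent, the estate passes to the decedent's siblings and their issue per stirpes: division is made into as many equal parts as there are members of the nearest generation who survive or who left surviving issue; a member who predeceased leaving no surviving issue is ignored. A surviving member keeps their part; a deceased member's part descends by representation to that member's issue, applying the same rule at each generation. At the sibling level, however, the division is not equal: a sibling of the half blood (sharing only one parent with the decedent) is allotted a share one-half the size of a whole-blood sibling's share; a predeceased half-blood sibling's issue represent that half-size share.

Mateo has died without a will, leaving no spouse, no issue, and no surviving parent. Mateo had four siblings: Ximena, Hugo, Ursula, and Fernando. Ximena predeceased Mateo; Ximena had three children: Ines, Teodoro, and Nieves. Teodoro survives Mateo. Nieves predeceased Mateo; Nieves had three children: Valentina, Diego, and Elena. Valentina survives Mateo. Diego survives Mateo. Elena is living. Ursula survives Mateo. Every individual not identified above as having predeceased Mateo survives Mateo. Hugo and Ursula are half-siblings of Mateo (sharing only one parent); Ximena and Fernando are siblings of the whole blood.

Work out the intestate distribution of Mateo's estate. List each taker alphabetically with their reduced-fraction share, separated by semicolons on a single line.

No spouse, descendants, or parent survives, so the estate passes to Mateo's siblings per stirpes.
Half-blood siblings count for one-half the weight of whole-blood siblings at the initial division.
Dividing 1 in proportion to weights (total weight 3): Ximena (weight 1) → 1/3; Hugo (weight 1/2) → 1/6; Ursula (weight 1/2) → 1/6; Fernando (weight 1) → 1/3.
Ximena predeceased; the 1/3 allotted to Ximena's branch passes to Ximena's issue by representation.
The 1/3 is divided into 3 equal shares of 1/9 among Ines, Teodoro, Nieves.
Ines is living and takes 1/9.
Teodoro is living and takes 1/9.
Nieves predeceased; the 1/9 allotted to Nieves's branch passes to Nieves's issue by representation.
The 1/9 is divided into 3 equal shares of 1/27 among Valentina, Diego, Elena.
Valentina is living and takes 1/27.
Diego is living and takes 1/27.
Elena is living and takes 1/27.
Hugo is living and takes 1/6.
Ursula is living and takes 1/6.
Fernando is living and takes 1/3.

Diego 1/27; Elena 1/27; Fernando 1/3; Hugo 1/6; Ines 1/9; Teodoro 1/9; Ursula 1/6; Valentina 1/27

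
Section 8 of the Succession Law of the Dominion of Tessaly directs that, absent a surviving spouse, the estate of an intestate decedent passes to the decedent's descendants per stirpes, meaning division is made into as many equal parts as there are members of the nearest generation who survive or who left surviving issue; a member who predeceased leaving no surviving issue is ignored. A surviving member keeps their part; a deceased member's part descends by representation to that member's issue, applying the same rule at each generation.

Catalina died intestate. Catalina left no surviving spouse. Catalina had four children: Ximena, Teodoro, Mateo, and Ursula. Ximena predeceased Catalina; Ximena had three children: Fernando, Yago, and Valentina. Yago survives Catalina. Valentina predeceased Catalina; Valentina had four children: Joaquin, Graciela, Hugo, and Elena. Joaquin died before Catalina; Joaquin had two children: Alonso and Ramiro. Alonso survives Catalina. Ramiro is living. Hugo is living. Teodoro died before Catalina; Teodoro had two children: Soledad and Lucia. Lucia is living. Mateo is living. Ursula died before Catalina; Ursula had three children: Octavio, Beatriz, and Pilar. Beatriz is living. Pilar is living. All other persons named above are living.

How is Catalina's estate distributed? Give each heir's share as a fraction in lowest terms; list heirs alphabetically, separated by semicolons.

There is no surviving spouse, so the entire estate passes to Catalina's descendants per stirpes.
The estate is divided into 4 equal shares of 1/4 among Ximena, Teodoro, Mateo, Ursula.
Ximena predeceased; the 1/4 allotted to Ximena's branch passes to Ximena's issue by representation.
The 1/4 is divided into 3 equal shares of 1/12 among Fernando, Yago, Valentina.
Fernando is living and takes 1/12.
Yago is living and takes 1/12.
Valentina predeceased; the 1/12 allotted to Valentina's branch passes to Valentina's issue by representation.
The 1/12 is divided into 4 equal shares of 1/48 among Joaquin, Graciela, Hugo, Elena.
Joaquin predeceased; the 1/48 allotted to Joaquin's branch passes to Joaquin's issue by representation.
The 1/48 is divided into 2 equal shares of 1/96 among Alonso, Ramiro.
Alonso is living and takes 1/96.
Ramiro is living and takes 1/96.
Graciela is living and takes 1/48.
Hugo is living and takes 1/48.
Elena is living and takes 1/48.
Teodoro predeceased; the 1/4 allotted to Teodoro's branch passes to Teodoro's issue by representation.
The 1/4 is divided into 2 equal shares of 1/8 among Soledad, Lucia.
Soledad is living and takes 1/8.
Lucia is living and takes 1/8.
Mateo is living and takes 1/4.
Ursula predeceased; the 1/4 allotted to Ursula's branch passes to Ursula's issue by representation.
The 1/4 is divided into 3 equal shares of 1/12 among Octavio, Beatriz, Pilar.
Octavio is living and takes 1/12.
Beatriz is living and takes 1/12.
Pilar is living and takes 1/12.

Alonso 1/96; Beatriz 1/12; Elena 1/48; Fernando 1/12; Graciela 1/48; Hugo 1/48; Lucia 1/8; Mateo 1/4; Octavio 1/12; Pilar 1/12; Ramiro 1/96; Soledad 1/8; Yago 1/12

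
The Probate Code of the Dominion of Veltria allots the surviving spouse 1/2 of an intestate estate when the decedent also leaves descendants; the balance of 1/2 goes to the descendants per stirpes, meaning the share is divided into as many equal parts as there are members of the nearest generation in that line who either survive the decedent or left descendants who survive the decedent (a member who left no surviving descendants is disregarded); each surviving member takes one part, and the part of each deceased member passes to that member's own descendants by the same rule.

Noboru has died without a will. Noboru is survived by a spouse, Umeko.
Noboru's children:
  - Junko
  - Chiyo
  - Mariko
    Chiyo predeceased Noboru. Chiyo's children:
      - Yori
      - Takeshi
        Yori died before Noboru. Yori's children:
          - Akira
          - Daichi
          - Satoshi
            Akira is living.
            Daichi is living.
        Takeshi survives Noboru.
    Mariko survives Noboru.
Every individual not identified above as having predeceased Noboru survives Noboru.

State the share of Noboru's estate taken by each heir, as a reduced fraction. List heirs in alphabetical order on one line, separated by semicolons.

Akira 1/36; Daichi 1/36; Junko 1/6; Mariko 1/6; Satoshi 1/36; Takeshi 1/12; Umeko 1/2

Umeko, as surviving spouse, takes 1/2.
The remaining 1/2 passes to Noboru's descendants per stirpes.
The 1/2 is divided into 3 equal shares of 1/6 among Junko, Chiyo, Mariko.
Junko is living and takes 1/6.
Chiyo predeceased; the 1/6 allotted to Chiyo's branch passes to Chiyo's issue by representation.
The 1/6 is divided into 2 equal shares of 1/12 among Yori, Takeshi.
Yori predeceased; the 1/12 allotted to Yori's branch passes to Yori's issue by representation.
The 1/12 is divided into 3 equal shares of 1/36 among Akira, Daichi, Satoshi.
Akira is living and takes 1/36.
Daichi is living and takes 1/36.
Satoshi is living and takes 1/36.
Takeshi is living and takes 1/12.
Mariko is living and takes 1/6.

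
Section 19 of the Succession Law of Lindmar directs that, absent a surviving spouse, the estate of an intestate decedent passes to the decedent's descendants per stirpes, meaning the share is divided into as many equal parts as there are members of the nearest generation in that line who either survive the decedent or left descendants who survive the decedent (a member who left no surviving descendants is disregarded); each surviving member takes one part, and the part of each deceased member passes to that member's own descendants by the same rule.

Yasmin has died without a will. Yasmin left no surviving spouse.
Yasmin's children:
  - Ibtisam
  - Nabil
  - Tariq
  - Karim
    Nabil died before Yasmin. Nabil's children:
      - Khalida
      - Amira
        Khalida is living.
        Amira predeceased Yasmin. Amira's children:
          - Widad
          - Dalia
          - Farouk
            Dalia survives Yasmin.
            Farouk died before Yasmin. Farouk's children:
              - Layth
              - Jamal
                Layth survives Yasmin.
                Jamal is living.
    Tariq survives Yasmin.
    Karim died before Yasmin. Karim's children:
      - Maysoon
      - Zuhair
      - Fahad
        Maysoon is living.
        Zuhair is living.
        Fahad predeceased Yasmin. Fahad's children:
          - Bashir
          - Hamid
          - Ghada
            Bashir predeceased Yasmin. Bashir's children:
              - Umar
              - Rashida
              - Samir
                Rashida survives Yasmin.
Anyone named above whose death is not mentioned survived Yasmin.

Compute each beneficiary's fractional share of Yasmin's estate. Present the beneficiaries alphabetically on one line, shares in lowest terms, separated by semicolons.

Dalia 1/24; Ghada 1/36; Hamid 1/36; Ibtisam 1/4; Jamal 1/48; Khalida 1/8; Layth 1/48; Maysoon 1/12; Rashida 1/108; Samir 1/108; Tariq 1/4; Umar 1/108; Widad 1/24; Zuhair 1/12

There is no surviving spouse, so the entire estate passes to Yasmin's descendants per stirpes.
The estate is divided into 4 equal shares of 1/4 among Ibtisam, Nabil, Tariq, Karim.
Ibtisam is living and takes 1/4.
Nabil predeceased; the 1/4 allotted to Nabil's branch passes to Nabil's issue by representation.
The 1/4 is divided into 2 equal shares of 1/8 among Khalida, Amira.
Khalida is living and takes 1/8.
Amira predeceased; the 1/8 allotted to Amira's branch passes to Amira's issue by representation.
The 1/8 is divided into 3 equal shares of 1/24 among Widad, Dalia, Farouk.
Widad is living and takes 1/24.
Dalia is living and takes 1/24.
Farouk predeceased; the 1/24 allotted to Farouk's branch passes to Farouk's issue by representation.
The 1/24 is divided into 2 equal shares of 1/48 among Layth, Jamal.
Layth is living and takes 1/48.
Jamal is living and takes 1/48.
Tariq is living and takes 1/4.
Karim predeceased; the 1/4 allotted to Karim's branch passes to Karim's issue by representation.
The 1/4 is divided into 3 equal shares of 1/12 among Maysoon, Zuhair, Fahad.
Maysoon is living and takes 1/12.
Zuhair is living and takes 1/12.
Fahad predeceased; the 1/12 allotted to Fahad's branch passes to Fahad's issue by representation.
The 1/12 is divided into 3 equal shares of 1/36 among Bashir, Hamid, Ghada.
Bashir predeceased; the 1/36 allotted to Bashir's branch passes to Bashir's issue by representation.
The 1/36 is divided into 3 equal shares of 1/108 among Umar, Rashida, Samir.
Umar is living and takes 1/108.
Rashida is living and takes 1/108.
Samir is living and takes 1/108.
Hamid is living and takes 1/36.
Ghada is living and takes 1/36.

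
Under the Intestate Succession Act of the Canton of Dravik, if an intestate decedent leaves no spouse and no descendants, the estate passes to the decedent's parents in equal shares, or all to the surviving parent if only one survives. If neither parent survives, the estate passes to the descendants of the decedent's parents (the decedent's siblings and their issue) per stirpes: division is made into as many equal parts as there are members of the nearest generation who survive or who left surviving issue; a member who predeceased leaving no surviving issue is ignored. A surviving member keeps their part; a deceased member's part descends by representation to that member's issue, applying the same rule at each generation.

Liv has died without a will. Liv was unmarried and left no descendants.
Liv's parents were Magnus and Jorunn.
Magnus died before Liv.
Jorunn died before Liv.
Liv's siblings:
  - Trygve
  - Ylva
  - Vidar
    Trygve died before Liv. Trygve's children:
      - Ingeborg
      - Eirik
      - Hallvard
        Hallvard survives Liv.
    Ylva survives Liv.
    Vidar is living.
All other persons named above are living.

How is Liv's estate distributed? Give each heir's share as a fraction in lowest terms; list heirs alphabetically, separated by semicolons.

Neither parent survives and there are no descendants, so the estate passes to Liv's siblings and their issue per stirpes.
The estate is divided into 3 equal shares of 1/3 among Trygve, Ylva, Vidar.
Trygve predeceased; the 1/3 allotted to Trygve's branch passes to Trygve's issue by representation.
The 1/3 is divided into 3 equal shares of 1/9 among Ingeborg, Eirik, Hallvard.
Ingeborg is living and takes 1/9.
Eirik is living and takes 1/9.
Hallvard is living and takes 1/9.
Ylva is living and takes 1/3.
Vidar is living and takes 1/3.

Eirik 1/9; Hallvard 1/9; Ingeborg 1/9; Vidar 1/3; Ylva 1/3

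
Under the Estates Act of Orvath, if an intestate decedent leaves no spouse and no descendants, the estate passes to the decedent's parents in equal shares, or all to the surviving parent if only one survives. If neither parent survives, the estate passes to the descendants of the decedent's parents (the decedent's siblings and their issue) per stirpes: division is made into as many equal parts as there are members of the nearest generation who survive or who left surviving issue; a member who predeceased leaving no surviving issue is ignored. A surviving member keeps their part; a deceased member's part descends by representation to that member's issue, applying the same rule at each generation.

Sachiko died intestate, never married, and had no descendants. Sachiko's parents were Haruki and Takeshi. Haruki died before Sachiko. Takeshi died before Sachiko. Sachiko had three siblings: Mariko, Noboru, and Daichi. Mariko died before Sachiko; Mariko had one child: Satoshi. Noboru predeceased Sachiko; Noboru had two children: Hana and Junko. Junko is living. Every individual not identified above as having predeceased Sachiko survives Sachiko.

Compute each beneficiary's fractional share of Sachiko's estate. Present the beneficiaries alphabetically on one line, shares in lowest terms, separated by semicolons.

Neither parent survives and there are no descendants, so the estate passes to Sachiko's siblings and their issue per stirpes.
The estate is divided into 3 equal shares of 1/3 among Mariko, Noboru, Daichi.
Mariko predeceased; the 1/3 allotted to Mariko's branch passes to Mariko's issue by representation.
Satoshi is the sole taker at this level and receives the full 1/3.
Noboru predeceased; the 1/3 allotted to Noboru's branch passes to Noboru's issue by representation.
The 1/3 is divided into 2 equal shares of 1/6 among Hana, Junko.
Hana is living and takes 1/6.
Junko is living and takes 1/6.
Daichi is living and takes 1/3.

Daichi 1/3; Hana 1/6; Junko 1/6; Satoshi 1/3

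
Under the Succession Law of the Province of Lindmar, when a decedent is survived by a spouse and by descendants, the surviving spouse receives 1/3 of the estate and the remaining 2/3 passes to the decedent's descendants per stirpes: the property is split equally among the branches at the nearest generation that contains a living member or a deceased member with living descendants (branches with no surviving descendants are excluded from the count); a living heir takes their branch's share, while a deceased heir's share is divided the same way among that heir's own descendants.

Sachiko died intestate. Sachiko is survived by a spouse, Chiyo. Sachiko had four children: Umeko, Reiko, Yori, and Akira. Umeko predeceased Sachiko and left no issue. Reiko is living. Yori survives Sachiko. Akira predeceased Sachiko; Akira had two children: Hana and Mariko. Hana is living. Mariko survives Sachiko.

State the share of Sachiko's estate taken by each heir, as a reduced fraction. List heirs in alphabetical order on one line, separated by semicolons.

Chiyo, as surviving spouse, takes 1/3.
The remaining 2/3 passes to Sachiko's descendants per stirpes.
Umeko left no surviving issue, so that branch lapses and is disregarded.
The 2/3 is divided into 3 equal shares of 2/9 among Reiko, Yori, Akira.
Reiko is living and takes 2/9.
Yori is living and takes 2/9.
Akira predeceased; the 2/9 allotted to Akira's branch passes to Akira's issue by representation.
The 2/9 is divided into 2 equal shares of 1/9 among Hana, Mariko.
Hana is living and takes 1/9.
Mariko is living and takes 1/9.

Chiyo 1/3; Hana 1/9; Mariko 1/9; Reiko 2/9; Yori 2/9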